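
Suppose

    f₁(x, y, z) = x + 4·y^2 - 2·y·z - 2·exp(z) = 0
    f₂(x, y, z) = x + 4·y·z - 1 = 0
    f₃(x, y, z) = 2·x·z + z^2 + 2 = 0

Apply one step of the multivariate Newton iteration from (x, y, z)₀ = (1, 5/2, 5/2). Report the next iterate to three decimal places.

At (1, 5/2, 5/2): F = (-10.86499, 25.000, 13.250).
Jacobian J = [[1, 8·y - 2·z, -2·y - 2·exp(z)], [1, 4·z, 4·y], [2·z, 0, 2·x + 2·z]].
At the point, J = [[1.000, 15.000, -29.36499], [1.000, 10.000, 10.000], [5.000, 0.000, 7.000]] (det J = 2183.24940).
Solving J·Δ = −F gives Δ = (-1.142, -1.309, -1.077).
Then the next iterate is (x, y, z)₁ = (-0.142, 1.191, 1.423).

(-0.142, 1.191, 1.423)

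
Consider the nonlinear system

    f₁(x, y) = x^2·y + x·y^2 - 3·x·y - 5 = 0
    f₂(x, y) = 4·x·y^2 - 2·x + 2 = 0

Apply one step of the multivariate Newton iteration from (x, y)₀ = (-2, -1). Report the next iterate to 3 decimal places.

(0.440, -1.180)

At (-2, -1): F = (-17.000, -2.000).
Jacobian J = [[2·x·y + y^2 - 3·y, x^2 + 2·x·y - 3·x], [4·y^2 - 2, 8·x·y]].
At the point, J = [[8.000, 14.000], [2.000, 16.000]] (det J = 100.000).
Solving J·Δ = −F gives Δ = (2.440, -0.180).
Then the next iterate is (x, y)₁ = (0.440, -1.180).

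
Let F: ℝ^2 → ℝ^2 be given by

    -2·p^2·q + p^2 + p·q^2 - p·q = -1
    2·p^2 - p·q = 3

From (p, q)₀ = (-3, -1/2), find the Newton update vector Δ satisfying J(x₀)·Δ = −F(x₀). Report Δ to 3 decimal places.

(1.236, 0.237)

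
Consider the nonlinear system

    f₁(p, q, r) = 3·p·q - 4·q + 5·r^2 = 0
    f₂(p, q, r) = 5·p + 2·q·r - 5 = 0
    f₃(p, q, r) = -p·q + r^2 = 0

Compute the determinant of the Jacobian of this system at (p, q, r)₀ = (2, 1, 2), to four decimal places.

-104.0000

J = [[3·q, 3·p - 4, 10·r], [5, 2·r, 2·q], [-q, -p, 2·r]].
At the point, J = [[3.0000, 2.0000, 20.0000], [5.0000, 4.0000, 2.0000], [-1.0000, -2.0000, 4.0000]].
det J = -104.0000.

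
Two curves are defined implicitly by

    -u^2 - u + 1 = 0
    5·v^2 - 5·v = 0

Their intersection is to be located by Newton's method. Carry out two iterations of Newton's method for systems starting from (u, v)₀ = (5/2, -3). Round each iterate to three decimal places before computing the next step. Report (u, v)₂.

(0.720, -0.463)

At (5/2, -3): F = (-7.750, 60.000).
Jacobian J = [[-2·u - 1, 0], [0, 10·v - 5]].
At the point, J = [[-6.000, 0.000], [0.000, -35.000]] (det J = 210.000).
Solving J·Δ = −F gives Δ = (-1.292, 1.714).
Then the next iterate is (u, v)₁ = (1.208, -1.286).
Round to (1.208, -1.286) and repeat: F = (-1.66726, 14.69898), J = [[-3.416, 0.000], [0.000, -17.860]].
Δ = (-0.488, 0.823), so (u, v)₂ = (0.720, -0.463).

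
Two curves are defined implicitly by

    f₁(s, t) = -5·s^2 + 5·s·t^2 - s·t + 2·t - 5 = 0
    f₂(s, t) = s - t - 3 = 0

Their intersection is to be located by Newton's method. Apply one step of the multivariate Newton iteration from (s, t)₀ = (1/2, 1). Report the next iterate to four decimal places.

At (1/2, 1): F = (-2.2500, -3.5000).
Jacobian J = [[-10·s + 5·t^2 - t, 10·s·t - s + 2], [1, -1]].
At the point, J = [[-1.0000, 6.5000], [1.0000, -1.0000]] (det J = -5.5000).
Solving J·Δ = −F gives Δ = (4.5455, 1.0455).
Then the next iterate is (s, t)₁ = (5.0455, 2.0455).

(5.0455, 2.0455)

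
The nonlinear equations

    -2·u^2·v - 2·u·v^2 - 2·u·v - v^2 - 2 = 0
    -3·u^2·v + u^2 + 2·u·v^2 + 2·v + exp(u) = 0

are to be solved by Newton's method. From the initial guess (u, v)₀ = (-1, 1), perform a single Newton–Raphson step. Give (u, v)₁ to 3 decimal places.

At (-1, 1): F = (-1.000, -1.63212).
Jacobian J = [[-4·u·v - 2·v^2 - 2·v, -2·u^2 - 4·u·v - 2·u - 2·v], [-6·u·v + 2·u + 2·v^2 + exp(u), -3·u^2 + 4·u·v + 2]].
At the point, J = [[0.000, 2.000], [6.36788, -5.000]] (det J = -12.73576).
Solving J·Δ = −F gives Δ = (0.649, 0.500).
Then the next iterate is (u, v)₁ = (-0.351, 1.500).

(-0.351, 1.500)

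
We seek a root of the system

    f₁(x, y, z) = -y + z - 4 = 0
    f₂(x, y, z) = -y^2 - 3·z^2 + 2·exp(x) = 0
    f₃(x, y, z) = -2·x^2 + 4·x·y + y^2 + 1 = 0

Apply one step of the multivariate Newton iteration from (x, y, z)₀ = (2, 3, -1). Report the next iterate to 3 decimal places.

At (2, 3, -1): F = (-8.000, 2.77811, 26.000).
Jacobian J = [[0, -1, 1], [2·exp(x), -2·y, -6·z], [-4·x + 4·y, 4·x + 2·y, 0]].
At the point, J = [[0.000, -1.000, 1.000], [14.77811, -6.000, 6.000], [4.000, 14.000, 0.000]] (det J = 206.89357).
Solving J·Δ = −F gives Δ = (-3.436, -0.875, 7.125).
Then the next iterate is (x, y, z)₁ = (-1.436, 2.125, 6.125).

(-1.436, 2.125, 6.125)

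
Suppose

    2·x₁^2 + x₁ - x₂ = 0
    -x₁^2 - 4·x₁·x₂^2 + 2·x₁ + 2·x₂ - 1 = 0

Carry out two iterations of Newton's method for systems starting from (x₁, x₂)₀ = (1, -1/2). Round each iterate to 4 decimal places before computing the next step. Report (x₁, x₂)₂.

(0.1753, 0.1792)

At (1, -1/2): F = (3.5000, -2.0000).
Jacobian J = [[4·x₁ + 1, -1], [-2·x₁ - 4·x₂^2 + 2, -8·x₁·x₂ + 2]].
At the point, J = [[5.0000, -1.0000], [-1.0000, 6.0000]] (det J = 29.0000).
Solving J·Δ = −F gives Δ = (-0.6552, 0.2241).
Then the next iterate is (x₁, x₂)₁ = (0.3448, -0.2759).
Round to (0.3448, -0.2759) and repeat: F = (0.858474, -1.086073), J = [[2.3792, -1.0000], [1.005917, 2.761043]].
Δ = (-0.1695, 0.4551), so (x₁, x₂)₂ = (0.1753, 0.1792).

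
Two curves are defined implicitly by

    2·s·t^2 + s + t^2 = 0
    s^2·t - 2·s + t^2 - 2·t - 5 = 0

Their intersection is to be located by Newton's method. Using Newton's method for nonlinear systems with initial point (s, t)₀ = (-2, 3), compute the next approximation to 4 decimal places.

(-1.8000, 1.6000)

At (-2, 3): F = (-29.0000, 14.0000).
Jacobian J = [[2·t^2 + 1, 4·s·t + 2·t], [2·s·t - 2, s^2 + 2·t - 2]].
At the point, J = [[19.0000, -18.0000], [-14.0000, 8.0000]] (det J = -100.0000).
Solving J·Δ = −F gives Δ = (0.2000, -1.4000).
Then the next iterate is (s, t)₁ = (-1.8000, 1.6000).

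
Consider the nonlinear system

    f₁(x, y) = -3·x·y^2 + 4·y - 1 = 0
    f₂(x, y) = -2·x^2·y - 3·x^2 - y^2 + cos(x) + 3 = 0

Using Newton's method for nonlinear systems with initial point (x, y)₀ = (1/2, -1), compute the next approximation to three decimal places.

(5.306, 1.988)

At (1/2, -1): F = (-6.500, 2.62758).
Jacobian J = [[-3·y^2, -6·x·y + 4], [-4·x·y - 6·x - sin(x), -2·x^2 - 2·y]].
At the point, J = [[-3.000, 7.000], [-1.47943, 1.500]] (det J = 5.85598).
Solving J·Δ = −F gives Δ = (4.806, 2.988).
Then the next iterate is (x, y)₁ = (5.306, 1.988).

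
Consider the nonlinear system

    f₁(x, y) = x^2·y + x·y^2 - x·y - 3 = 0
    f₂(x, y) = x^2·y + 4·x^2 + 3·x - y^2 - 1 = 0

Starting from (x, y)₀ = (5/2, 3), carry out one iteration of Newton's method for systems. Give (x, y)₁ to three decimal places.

At (5/2, 3): F = (30.750, 41.250).
Jacobian J = [[2·x·y + y^2 - y, x^2 + 2·x·y - x], [2·x·y + 8·x + 3, x^2 - 2·y]].
At the point, J = [[21.000, 18.750], [38.000, 0.250]] (det J = -707.250).
Solving J·Δ = −F gives Δ = (-1.083, -0.427).
Then the next iterate is (x, y)₁ = (1.417, 2.573).

(1.417, 2.573)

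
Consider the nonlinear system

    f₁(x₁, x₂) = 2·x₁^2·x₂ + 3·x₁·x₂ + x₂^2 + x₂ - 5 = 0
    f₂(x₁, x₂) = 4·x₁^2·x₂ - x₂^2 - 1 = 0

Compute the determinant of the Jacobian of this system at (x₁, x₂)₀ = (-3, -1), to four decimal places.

J = [[4·x₁·x₂ + 3·x₂, 2·x₁^2 + 3·x₁ + 2·x₂ + 1], [8·x₁·x₂, 4·x₁^2 - 2·x₂]].
At the point, J = [[9.0000, 8.0000], [24.0000, 38.0000]].
det J = 150.0000.

150.0000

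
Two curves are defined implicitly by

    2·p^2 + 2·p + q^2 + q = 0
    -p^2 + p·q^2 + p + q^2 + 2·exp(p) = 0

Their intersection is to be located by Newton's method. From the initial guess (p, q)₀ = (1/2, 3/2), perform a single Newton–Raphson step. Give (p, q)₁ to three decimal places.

(-0.470, 1.158)

At (1/2, 3/2): F = (5.250, 6.92244).
Jacobian J = [[4·p + 2, 2·q + 1], [-2·p + q^2 + 2·exp(p) + 1, 2·p·q + 2·q]].
At the point, J = [[4.000, 4.000], [5.54744, 4.500]] (det J = -4.18977).
Solving J·Δ = −F gives Δ = (-0.970, -0.342).
Then the next iterate is (p, q)₁ = (-0.470, 1.158).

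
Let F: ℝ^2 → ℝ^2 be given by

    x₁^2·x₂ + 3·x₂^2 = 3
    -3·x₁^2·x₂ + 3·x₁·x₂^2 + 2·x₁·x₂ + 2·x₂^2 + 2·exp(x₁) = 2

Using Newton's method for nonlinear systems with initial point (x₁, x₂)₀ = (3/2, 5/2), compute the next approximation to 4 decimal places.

(2.6320, 0.7687)

At (3/2, 5/2): F = (21.3750, 38.213378).
Jacobian J = [[2·x₁·x₂, x₁^2 + 6·x₂], [-6·x₁·x₂ + 3·x₂^2 + 2·x₂ + 2·exp(x₁), -3·x₁^2 + 6·x₁·x₂ + 2·x₁ + 4·x₂]].
At the point, J = [[7.5000, 17.2500], [10.213378, 28.7500]] (det J = 39.444227).
Solving J·Δ = −F gives Δ = (1.1320, -1.7313).
Then the next iterate is (x₁, x₂)₁ = (2.6320, 0.7687).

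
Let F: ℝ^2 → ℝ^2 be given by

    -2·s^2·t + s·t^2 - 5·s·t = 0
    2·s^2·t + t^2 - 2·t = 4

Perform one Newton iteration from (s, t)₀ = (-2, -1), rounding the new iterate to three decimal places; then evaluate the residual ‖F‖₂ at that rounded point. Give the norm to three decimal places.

4.163

At (-2, -1): F = (-4.000, -9.000).
Jacobian J = [[-4·s·t + t^2 - 5·t, -2·s^2 + 2·s·t - 5·s], [4·s·t, 2·s^2 + 2·t - 2]].
At the point, J = [[-2.000, 6.000], [8.000, 4.000]] (det J = -56.000).
Solving J·Δ = −F gives Δ = (0.679, 0.893).
Then the next iterate is (s, t)₁ = (-1.321, -0.107).
Re-evaluating at (-1.321, -0.107): F = (-0.34842, -4.14799), so ‖F‖₂ = 4.163.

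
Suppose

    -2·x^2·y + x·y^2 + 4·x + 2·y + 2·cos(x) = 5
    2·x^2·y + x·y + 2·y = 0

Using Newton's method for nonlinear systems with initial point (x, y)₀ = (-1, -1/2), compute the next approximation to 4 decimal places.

(1.2341, -1.1170)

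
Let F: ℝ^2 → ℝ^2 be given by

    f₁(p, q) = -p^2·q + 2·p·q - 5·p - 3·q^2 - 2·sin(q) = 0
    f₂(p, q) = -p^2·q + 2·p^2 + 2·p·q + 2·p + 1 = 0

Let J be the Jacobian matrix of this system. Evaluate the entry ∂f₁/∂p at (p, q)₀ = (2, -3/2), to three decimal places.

-2.000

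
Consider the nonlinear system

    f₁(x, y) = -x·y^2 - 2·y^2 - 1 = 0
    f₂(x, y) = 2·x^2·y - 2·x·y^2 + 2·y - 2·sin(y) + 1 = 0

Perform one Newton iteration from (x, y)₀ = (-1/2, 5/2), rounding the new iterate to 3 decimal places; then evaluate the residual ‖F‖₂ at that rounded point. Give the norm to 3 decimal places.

4.408

At (-1/2, 5/2): F = (-10.375, 12.30306).
Jacobian J = [[-y^2, -2·x·y - 4·y], [4·x·y - 2·y^2, 2·x^2 - 4·x·y - 2·cos(y) + 2]].
At the point, J = [[-6.250, -7.500], [-17.500, 9.10229]] (det J = -188.13930).
Solving J·Δ = −F gives Δ = (-0.011, -1.374).
Then the next iterate is (x, y)₁ = (-0.511, 1.126).
Re-evaluating at (-0.511, 1.126): F = (-2.88787, 3.33042), so ‖F‖₂ = 4.408.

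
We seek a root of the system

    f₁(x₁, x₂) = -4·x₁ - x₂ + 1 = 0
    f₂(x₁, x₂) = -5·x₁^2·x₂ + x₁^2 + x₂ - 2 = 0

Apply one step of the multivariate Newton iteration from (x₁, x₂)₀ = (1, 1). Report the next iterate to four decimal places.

At (1, 1): F = (-4.0000, -5.0000).
Jacobian J = [[-4, -1], [-10·x₁·x₂ + 2·x₁, -5·x₁^2 + 1]].
At the point, J = [[-4.0000, -1.0000], [-8.0000, -4.0000]] (det J = 8.0000).
Solving J·Δ = −F gives Δ = (-1.3750, 1.5000).
Then the next iterate is (x₁, x₂)₁ = (-0.3750, 2.5000).

(-0.3750, 2.5000)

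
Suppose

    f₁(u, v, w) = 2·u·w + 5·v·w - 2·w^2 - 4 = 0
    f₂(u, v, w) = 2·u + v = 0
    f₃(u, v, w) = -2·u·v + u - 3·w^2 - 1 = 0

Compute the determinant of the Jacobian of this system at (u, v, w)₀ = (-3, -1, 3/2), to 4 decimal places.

-45.0000

J = [[2·w, 5·w, 2·u + 5·v - 4·w], [2, 1, 0], [-2·v + 1, -2·u, -6·w]].
At the point, J = [[3.0000, 7.5000, -17.0000], [2.0000, 1.0000, 0.0000], [3.0000, 6.0000, -9.0000]].
det J = -45.0000.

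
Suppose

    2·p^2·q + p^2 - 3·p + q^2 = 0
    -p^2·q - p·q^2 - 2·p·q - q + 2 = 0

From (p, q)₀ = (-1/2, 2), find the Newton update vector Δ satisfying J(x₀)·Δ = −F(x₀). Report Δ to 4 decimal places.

At (-1/2, 2): F = (6.7500, 3.5000).
Jacobian J = [[4·p·q + 2·p - 3, 2·p^2 + 2·q], [-2·p·q - q^2 - 2·q, -p^2 - 2·p·q - 2·p - 1]].
At the point, J = [[-8.0000, 4.5000], [-6.0000, 1.7500]] (det J = 13.0000).
Solving J·Δ = −F gives Δ = (0.3029, -0.9615).

(0.3029, -0.9615)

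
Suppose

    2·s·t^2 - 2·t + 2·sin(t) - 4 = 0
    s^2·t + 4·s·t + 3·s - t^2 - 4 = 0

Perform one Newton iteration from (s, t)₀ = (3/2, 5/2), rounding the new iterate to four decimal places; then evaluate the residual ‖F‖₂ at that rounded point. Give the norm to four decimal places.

At (3/2, 5/2): F = (10.946944, 14.8750).
Jacobian J = [[2·t^2, 4·s·t + 2·cos(t) - 2], [2·s·t + 4·t + 3, s^2 + 4·s - 2·t]].
At the point, J = [[12.5000, 11.397713], [20.5000, 3.2500]] (det J = -193.028112).
Solving J·Δ = −F gives Δ = (-0.6940, -0.1993).
Then the next iterate is (s, t)₁ = (0.8060, 2.3007).
Re-evaluating at (0.8060, 2.3007): F = (1.421749, 2.036854), so ‖F‖₂ = 2.4840.

2.4840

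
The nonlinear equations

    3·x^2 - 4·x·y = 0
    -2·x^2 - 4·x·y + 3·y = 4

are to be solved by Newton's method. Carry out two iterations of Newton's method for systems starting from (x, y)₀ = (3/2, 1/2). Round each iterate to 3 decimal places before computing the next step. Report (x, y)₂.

(12.213, 19.982)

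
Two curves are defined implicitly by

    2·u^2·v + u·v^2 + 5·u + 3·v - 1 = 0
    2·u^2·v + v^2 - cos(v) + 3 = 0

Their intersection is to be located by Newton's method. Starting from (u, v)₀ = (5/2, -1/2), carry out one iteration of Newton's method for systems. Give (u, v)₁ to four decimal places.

At (5/2, -1/2): F = (4.3750, -3.877583).
Jacobian J = [[4·u·v + v^2 + 5, 2·u^2 + 2·u·v + 3], [4·u·v, 2·u^2 + 2·v + sin(v)]].
At the point, J = [[0.2500, 13.0000], [-5.0000, 11.020574]] (det J = 67.755144).
Solving J·Δ = −F gives Δ = (-1.4556, -0.3085).
Then the next iterate is (u, v)₁ = (1.0444, -0.8085).

(1.0444, -0.8085)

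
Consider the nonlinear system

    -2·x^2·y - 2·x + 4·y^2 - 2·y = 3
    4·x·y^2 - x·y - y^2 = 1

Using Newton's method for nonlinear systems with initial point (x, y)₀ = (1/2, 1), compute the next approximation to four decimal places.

At (1/2, 1): F = (-2.5000, -0.5000).
Jacobian J = [[-4·x·y - 2, -2·x^2 + 8·y - 2], [4·y^2 - y, 8·x·y - x - 2·y]].
At the point, J = [[-4.0000, 5.5000], [3.0000, 1.5000]] (det J = -22.5000).
Solving J·Δ = −F gives Δ = (-0.0444, 0.4222).
Then the next iterate is (x, y)₁ = (0.4556, 1.4222).

(0.4556, 1.4222)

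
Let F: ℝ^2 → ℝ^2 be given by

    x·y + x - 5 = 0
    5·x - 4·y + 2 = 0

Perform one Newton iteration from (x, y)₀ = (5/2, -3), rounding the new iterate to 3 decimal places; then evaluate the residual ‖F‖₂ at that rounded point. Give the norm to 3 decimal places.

At (5/2, -3): F = (-10.000, 26.500).
Jacobian J = [[y + 1, x], [5, -4]].
At the point, J = [[-2.000, 2.500], [5.000, -4.000]] (det J = -4.500).
Solving J·Δ = −F gives Δ = (-5.833, -0.667).
Then the next iterate is (x, y)₁ = (-3.333, -3.667).
Re-evaluating at (-3.333, -3.667): F = (3.88911, 0.003), so ‖F‖₂ = 3.889.

3.889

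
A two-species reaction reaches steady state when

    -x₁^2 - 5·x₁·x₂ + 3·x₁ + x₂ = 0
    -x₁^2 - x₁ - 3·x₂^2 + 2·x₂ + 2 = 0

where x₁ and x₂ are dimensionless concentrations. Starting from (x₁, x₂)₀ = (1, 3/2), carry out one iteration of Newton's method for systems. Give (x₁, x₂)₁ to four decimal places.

At (1, 3/2): F = (-4.0000, -3.7500).
Jacobian J = [[-2·x₁ - 5·x₂ + 3, -5·x₁ + 1], [-2·x₁ - 1, -6·x₂ + 2]].
At the point, J = [[-6.5000, -4.0000], [-3.0000, -7.0000]] (det J = 33.5000).
Solving J·Δ = −F gives Δ = (-0.3881, -0.3694).
Then the next iterate is (x₁, x₂)₁ = (0.6119, 1.1306).

(0.6119, 1.1306)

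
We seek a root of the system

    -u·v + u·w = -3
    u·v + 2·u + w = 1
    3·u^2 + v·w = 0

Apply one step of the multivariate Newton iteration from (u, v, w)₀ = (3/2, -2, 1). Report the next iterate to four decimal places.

(0.4549, -0.8361, -0.7459)

At (3/2, -2, 1): F = (7.5000, 0.0000, 4.7500).
Jacobian J = [[-v + w, -u, u], [v + 2, u, 1], [6·u, w, v]].
At the point, J = [[3.0000, -1.5000, 1.5000], [0.0000, 1.5000, 1.0000], [9.0000, 1.0000, -2.0000]] (det J = -45.7500).
Solving J·Δ = −F gives Δ = (-1.0451, 1.1639, -1.7459).
Then the next iterate is (u, v, w)₁ = (0.4549, -0.8361, -0.7459).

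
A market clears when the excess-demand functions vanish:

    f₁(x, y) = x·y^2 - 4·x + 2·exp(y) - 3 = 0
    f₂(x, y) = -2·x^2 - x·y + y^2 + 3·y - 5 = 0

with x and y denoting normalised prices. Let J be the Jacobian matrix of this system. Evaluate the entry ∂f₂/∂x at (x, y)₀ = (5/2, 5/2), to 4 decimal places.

-12.5000

∂f₂/∂x = -4·x - y.
At (5/2, 5/2) this is -12.5000.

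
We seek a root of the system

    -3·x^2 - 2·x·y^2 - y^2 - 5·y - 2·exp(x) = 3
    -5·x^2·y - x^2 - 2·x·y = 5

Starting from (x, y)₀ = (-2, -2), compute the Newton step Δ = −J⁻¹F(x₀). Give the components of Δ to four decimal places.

At (-2, -2): F = (6.729329, 23.0000).
Jacobian J = [[-6·x - 2·y^2 - 2·exp(x), -4·x·y - 2·y - 5], [-10·x·y - 2·x - 2·y, -5·x^2 - 2·x]].
At the point, J = [[3.729329, -17.0000], [-32.0000, -16.0000]] (det J = -603.669271).
Solving J·Δ = −F gives Δ = (0.4693, 0.4988).

(0.4693, 0.4988)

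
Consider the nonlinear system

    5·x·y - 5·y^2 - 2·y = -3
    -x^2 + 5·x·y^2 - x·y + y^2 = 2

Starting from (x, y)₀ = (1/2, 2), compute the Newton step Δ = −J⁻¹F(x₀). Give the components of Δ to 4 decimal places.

At (1/2, 2): F = (-16.0000, 10.7500).
Jacobian J = [[5·y, 5·x - 10·y - 2], [-2·x + 5·y^2 - y, 10·x·y - x + 2·y]].
At the point, J = [[10.0000, -19.5000], [17.0000, 13.5000]] (det J = 466.5000).
Solving J·Δ = −F gives Δ = (0.0137, -0.8135).

(0.0137, -0.8135)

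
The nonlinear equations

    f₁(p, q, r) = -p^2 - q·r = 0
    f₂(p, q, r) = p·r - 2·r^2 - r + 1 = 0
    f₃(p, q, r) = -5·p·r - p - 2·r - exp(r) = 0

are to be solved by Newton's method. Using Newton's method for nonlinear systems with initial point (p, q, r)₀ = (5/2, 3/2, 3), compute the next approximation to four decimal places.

(1.5375, 0.2537, 1.5345)

At (5/2, 3/2, 3): F = (-10.7500, -12.5000, -66.085537).
Jacobian J = [[-2·p, -r, -q], [r, 0, p - 4·r - 1], [-5·r - 1, 0, -5·p - exp(r) - 2]].
At the point, J = [[-5.0000, -3.0000, -1.5000], [3.0000, 0.0000, -10.5000], [-16.0000, 0.0000, -34.585537]] (det J = -815.269832).
Solving J·Δ = −F gives Δ = (-0.9625, -1.2463, -1.4655).
Then the next iterate is (p, q, r)₁ = (1.5375, 0.2537, 1.5345).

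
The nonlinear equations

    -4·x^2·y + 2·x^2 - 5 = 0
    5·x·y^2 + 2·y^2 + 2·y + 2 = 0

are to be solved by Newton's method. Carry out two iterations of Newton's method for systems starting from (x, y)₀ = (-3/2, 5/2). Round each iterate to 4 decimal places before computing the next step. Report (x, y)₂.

(-0.5862, -6.1796)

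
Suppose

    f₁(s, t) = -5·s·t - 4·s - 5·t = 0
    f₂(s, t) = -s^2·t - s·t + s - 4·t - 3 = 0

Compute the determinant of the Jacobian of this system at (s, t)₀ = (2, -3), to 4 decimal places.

J = [[-5·t - 4, -5·s - 5], [-2·s·t - t + 1, -s^2 - s - 4]].
At the point, J = [[11.0000, -15.0000], [16.0000, -10.0000]].
det J = 130.0000.

130.0000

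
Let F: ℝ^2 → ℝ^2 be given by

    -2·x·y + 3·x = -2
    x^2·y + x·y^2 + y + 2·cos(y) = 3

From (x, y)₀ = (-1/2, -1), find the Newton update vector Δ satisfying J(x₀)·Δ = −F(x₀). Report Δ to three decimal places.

At (-1/2, -1): F = (-0.500, -3.66940).
Jacobian J = [[-2·y + 3, -2·x], [2·x·y + y^2, x^2 + 2·x·y - 2·sin(y) + 1]].
At the point, J = [[5.000, 1.000], [2.000, 3.93294]] (det J = 17.66471).
Solving J·Δ = −F gives Δ = (-0.096, 0.982).

(-0.096, 0.982)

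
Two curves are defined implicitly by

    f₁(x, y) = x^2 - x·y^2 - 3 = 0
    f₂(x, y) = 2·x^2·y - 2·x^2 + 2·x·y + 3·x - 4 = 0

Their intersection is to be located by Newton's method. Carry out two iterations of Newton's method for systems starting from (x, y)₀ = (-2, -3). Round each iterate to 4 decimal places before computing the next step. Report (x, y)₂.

At (-2, -3): F = (19.0000, -30.0000).
Jacobian J = [[2·x - y^2, -2·x·y], [4·x·y - 4·x + 2·y + 3, 2·x^2 + 2·x]].
At the point, J = [[-13.0000, -12.0000], [29.0000, 4.0000]] (det J = 296.0000).
Solving J·Δ = −F gives Δ = (0.9595, 0.5439).
Then the next iterate is (x, y)₁ = (-1.0405, -2.4561).
Round to (-1.0405, -2.4561) and repeat: F = (4.359381, -9.493782), J = [[-8.113427, -5.111144], [12.472088, 0.084280]].
Δ = (0.7636, -0.3593), so (x, y)₂ = (-0.2769, -2.8154).

(-0.2769, -2.8154)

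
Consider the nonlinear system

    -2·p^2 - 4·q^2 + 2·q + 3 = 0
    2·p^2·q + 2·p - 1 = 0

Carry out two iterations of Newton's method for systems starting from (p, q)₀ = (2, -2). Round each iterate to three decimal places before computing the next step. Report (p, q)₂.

(0.590, -0.961)

At (2, -2): F = (-25.000, -13.000).
Jacobian J = [[-4·p, -8·q + 2], [4·p·q + 2, 2·p^2]].
At the point, J = [[-8.000, 18.000], [-14.000, 8.000]] (det J = 188.000).
Solving J·Δ = −F gives Δ = (-0.181, 1.309).
Then the next iterate is (p, q)₁ = (1.819, -0.691).
Round to (1.819, -0.691) and repeat: F = (-6.90945, -1.93471), J = [[-7.276, 7.528], [-3.02772, 6.61752]].
Δ = (-1.229, -0.270), so (p, q)₂ = (0.590, -0.961).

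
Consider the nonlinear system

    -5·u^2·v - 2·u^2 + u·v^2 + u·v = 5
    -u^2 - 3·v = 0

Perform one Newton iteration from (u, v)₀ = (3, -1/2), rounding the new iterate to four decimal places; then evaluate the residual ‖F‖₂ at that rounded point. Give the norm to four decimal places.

At (3, -1/2): F = (-1.2500, -7.5000).
Jacobian J = [[-10·u·v - 4·u + v^2 + v, -5·u^2 + 2·u·v + u], [-2·u, -3]].
At the point, J = [[2.7500, -45.0000], [-6.0000, -3.0000]] (det J = -278.2500).
Solving J·Δ = −F gives Δ = (-1.1995, -0.1011).
Then the next iterate is (u, v)₁ = (1.8005, -0.6011).
Re-evaluating at (1.8005, -0.6011): F = (-2.172092, -1.438500), so ‖F‖₂ = 2.6052.

2.6052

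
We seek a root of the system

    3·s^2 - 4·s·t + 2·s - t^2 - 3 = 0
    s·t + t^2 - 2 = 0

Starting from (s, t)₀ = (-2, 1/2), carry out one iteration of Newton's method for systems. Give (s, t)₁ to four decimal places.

(-3.2353, -2.8676)

At (-2, 1/2): F = (8.7500, -2.7500).
Jacobian J = [[6·s - 4·t + 2, -4·s - 2·t], [t, s + 2·t]].
At the point, J = [[-12.0000, 7.0000], [0.5000, -1.0000]] (det J = 8.5000).
Solving J·Δ = −F gives Δ = (-1.2353, -3.3676).
Then the next iterate is (s, t)₁ = (-3.2353, -2.8676).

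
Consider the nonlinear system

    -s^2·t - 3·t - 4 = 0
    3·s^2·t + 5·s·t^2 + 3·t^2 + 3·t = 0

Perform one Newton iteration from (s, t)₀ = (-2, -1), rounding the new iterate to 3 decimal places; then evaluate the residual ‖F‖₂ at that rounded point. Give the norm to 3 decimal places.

At (-2, -1): F = (3.000, -22.000).
Jacobian J = [[-2·s·t, -s^2 - 3], [6·s·t + 5·t^2, 3·s^2 + 10·s·t + 6·t + 3]].
At the point, J = [[-4.000, -7.000], [17.000, 29.000]] (det J = 3.000).
Solving J·Δ = −F gives Δ = (22.333, -12.333).
Then the next iterate is (s, t)₁ = (20.333, -13.333).
Re-evaluating at (20.333, -13.333): F = (5548.27304, 2029.35964), so ‖F‖₂ = 5907.761.

5907.761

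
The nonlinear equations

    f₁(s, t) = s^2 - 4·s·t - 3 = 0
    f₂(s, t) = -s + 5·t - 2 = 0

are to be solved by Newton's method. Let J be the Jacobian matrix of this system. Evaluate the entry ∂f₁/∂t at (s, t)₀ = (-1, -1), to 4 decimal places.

4.0000

∂f₁/∂t = -4·s.
At (-1, -1) this is 4.0000.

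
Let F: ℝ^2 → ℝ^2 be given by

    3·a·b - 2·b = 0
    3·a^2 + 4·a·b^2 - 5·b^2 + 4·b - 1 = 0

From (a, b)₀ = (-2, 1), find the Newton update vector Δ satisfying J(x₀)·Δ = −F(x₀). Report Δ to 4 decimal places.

(1.4769, -0.4462)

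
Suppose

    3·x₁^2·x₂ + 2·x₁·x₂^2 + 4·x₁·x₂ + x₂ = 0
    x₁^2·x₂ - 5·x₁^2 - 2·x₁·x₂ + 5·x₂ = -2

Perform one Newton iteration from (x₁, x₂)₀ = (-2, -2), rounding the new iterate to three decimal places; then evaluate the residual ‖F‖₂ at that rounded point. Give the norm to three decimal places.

At (-2, -2): F = (-26.000, -44.000).
Jacobian J = [[6·x₁·x₂ + 2·x₂^2 + 4·x₂, 3·x₁^2 + 4·x₁·x₂ + 4·x₁ + 1], [2·x₁·x₂ - 10·x₁ - 2·x₂, x₁^2 - 2·x₁ + 5]].
At the point, J = [[24.000, 21.000], [32.000, 13.000]] (det J = -360.000).
Solving J·Δ = −F gives Δ = (1.628, -0.622).
Then the next iterate is (x₁, x₂)₁ = (-0.372, -2.622).
Re-evaluating at (-0.372, -2.622): F = (-4.92391, -14.11553), so ‖F‖₂ = 14.950.

14.950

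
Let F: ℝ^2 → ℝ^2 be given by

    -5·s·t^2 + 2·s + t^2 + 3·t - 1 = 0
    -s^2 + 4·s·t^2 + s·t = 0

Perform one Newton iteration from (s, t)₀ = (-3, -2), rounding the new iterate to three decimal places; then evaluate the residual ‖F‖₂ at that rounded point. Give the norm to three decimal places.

At (-3, -2): F = (51.000, -51.000).
Jacobian J = [[-5·t^2 + 2, -10·s·t + 2·t + 3], [-2·s + 4·t^2 + t, 8·s·t + s]].
At the point, J = [[-18.000, -61.000], [20.000, 45.000]] (det J = 410.000).
Solving J·Δ = −F gives Δ = (1.990, 0.249).
Then the next iterate is (s, t)₁ = (-1.010, -1.751).
Re-evaluating at (-1.010, -1.751): F = (10.27631, -11.63823), so ‖F‖₂ = 15.526.

15.526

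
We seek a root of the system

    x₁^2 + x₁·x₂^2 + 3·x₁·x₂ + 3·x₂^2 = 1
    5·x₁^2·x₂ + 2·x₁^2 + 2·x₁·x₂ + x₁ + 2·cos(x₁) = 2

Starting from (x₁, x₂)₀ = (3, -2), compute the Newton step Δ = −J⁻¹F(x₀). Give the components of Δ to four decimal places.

(-0.9920, 0.6688)

At (3, -2): F = (14.0000, -84.979985).
Jacobian J = [[2·x₁ + x₂^2 + 3·x₂, 2·x₁·x₂ + 3·x₁ + 6·x₂], [10·x₁·x₂ + 4·x₁ + 2·x₂ - 2·sin(x₁) + 1, 5·x₁^2 + 2·x₁]].
At the point, J = [[4.0000, -15.0000], [-51.282240, 51.0000]] (det J = -565.233600).
Solving J·Δ = −F gives Δ = (-0.9920, 0.6688).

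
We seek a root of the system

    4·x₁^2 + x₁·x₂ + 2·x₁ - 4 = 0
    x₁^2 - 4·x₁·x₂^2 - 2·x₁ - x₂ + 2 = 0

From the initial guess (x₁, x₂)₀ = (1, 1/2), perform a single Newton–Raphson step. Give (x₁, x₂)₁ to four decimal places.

(0.7670, 0.4466)

At (1, 1/2): F = (2.5000, -0.5000).
Jacobian J = [[8·x₁ + x₂ + 2, x₁], [2·x₁ - 4·x₂^2 - 2, -8·x₁·x₂ - 1]].
At the point, J = [[10.5000, 1.0000], [-1.0000, -5.0000]] (det J = -51.5000).
Solving J·Δ = −F gives Δ = (-0.2330, -0.0534).
Then the next iterate is (x₁, x₂)₁ = (0.7670, 0.4466).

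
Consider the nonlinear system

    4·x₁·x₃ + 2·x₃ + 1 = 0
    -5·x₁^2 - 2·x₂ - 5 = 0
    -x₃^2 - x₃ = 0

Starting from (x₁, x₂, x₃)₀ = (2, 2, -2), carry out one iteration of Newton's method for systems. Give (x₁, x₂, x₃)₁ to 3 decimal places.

(0.458, 2.917, -1.333)

At (2, 2, -2): F = (-19.000, -29.000, -2.000).
Jacobian J = [[4·x₃, 0, 4·x₁ + 2], [-10·x₁, -2, 0], [0, 0, -2·x₃ - 1]].
At the point, J = [[-8.000, 0.000, 10.000], [-20.000, -2.000, 0.000], [0.000, 0.000, 3.000]] (det J = 48.000).
Solving J·Δ = −F gives Δ = (-1.542, 0.917, 0.667).
Then the next iterate is (x₁, x₂, x₃)₁ = (0.458, 2.917, -1.333).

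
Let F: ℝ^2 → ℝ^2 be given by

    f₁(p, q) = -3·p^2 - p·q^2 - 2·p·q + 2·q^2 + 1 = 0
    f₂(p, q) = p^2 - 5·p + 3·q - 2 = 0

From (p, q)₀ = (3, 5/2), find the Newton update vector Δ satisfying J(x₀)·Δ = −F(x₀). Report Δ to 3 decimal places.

(-1.919, 0.806)

At (3, 5/2): F = (-47.250, -0.500).
Jacobian J = [[-6·p - q^2 - 2·q, -2·p·q - 2·p + 4·q], [2·p - 5, 3]].
At the point, J = [[-29.250, -11.000], [1.000, 3.000]] (det J = -76.750).
Solving J·Δ = −F gives Δ = (-1.919, 0.806).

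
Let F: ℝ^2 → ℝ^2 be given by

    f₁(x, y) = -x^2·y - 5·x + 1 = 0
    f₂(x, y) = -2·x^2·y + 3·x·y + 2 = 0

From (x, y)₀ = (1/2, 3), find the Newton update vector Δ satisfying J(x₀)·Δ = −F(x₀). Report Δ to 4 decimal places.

(-0.1379, -4.5862)

At (1/2, 3): F = (-2.2500, 5.0000).
Jacobian J = [[-2·x·y - 5, -x^2], [-4·x·y + 3·y, -2·x^2 + 3·x]].
At the point, J = [[-8.0000, -0.2500], [3.0000, 1.0000]] (det J = -7.2500).
Solving J·Δ = −F gives Δ = (-0.1379, -4.5862).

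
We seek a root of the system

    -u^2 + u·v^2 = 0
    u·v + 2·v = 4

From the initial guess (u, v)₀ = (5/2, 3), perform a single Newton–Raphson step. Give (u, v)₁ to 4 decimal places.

(-0.0694, 2.6019)

At (5/2, 3): F = (16.2500, 9.5000).
Jacobian J = [[-2·u + v^2, 2·u·v], [v, u + 2]].
At the point, J = [[4.0000, 15.0000], [3.0000, 4.5000]] (det J = -27.0000).
Solving J·Δ = −F gives Δ = (-2.5694, -0.3981).
Then the next iterate is (u, v)₁ = (-0.0694, 2.6019).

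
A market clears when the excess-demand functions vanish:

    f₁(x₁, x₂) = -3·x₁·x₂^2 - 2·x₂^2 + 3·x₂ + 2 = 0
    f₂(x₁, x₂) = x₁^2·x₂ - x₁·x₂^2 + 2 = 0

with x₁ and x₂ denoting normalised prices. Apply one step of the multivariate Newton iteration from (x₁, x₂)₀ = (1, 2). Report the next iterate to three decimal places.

At (1, 2): F = (-12.000, 0.000).
Jacobian J = [[-3·x₂^2, -6·x₁·x₂ - 4·x₂ + 3], [2·x₁·x₂ - x₂^2, x₁^2 - 2·x₁·x₂]].
At the point, J = [[-12.000, -17.000], [0.000, -3.000]] (det J = 36.000).
Solving J·Δ = −F gives Δ = (-1.000, 0.000).
Then the next iterate is (x₁, x₂)₁ = (0.000, 2.000).

(0.000, 2.000)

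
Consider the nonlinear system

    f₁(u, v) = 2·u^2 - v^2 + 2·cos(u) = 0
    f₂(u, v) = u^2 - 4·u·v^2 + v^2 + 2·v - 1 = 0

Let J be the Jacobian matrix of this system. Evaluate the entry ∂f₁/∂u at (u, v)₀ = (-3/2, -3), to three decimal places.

-4.005

∂f₁/∂u = 4·u - 2·sin(u).
At (-3/2, -3) this is -4.005.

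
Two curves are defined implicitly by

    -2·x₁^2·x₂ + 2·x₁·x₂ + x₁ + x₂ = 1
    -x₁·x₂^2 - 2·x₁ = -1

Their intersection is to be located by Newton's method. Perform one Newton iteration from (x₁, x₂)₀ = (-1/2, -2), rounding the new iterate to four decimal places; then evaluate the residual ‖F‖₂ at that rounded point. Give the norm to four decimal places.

4.4266

At (-1/2, -2): F = (-0.5000, 4.0000).
Jacobian J = [[-4·x₁·x₂ + 2·x₂ + 1, -2·x₁^2 + 2·x₁ + 1], [-x₂^2 - 2, -2·x₁·x₂]].
At the point, J = [[-7.0000, -0.5000], [-6.0000, -2.0000]] (det J = 11.0000).
Solving J·Δ = −F gives Δ = (-0.2727, 2.8182).
Then the next iterate is (x₁, x₂)₁ = (-0.7727, 0.8182).
Re-evaluating at (-0.7727, 0.8182): F = (-3.195984, 3.062685), so ‖F‖₂ = 4.4266.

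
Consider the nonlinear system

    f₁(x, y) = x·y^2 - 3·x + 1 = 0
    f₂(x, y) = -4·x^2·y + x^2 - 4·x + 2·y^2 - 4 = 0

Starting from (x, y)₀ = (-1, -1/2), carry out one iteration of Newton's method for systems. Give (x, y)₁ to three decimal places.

(-0.019, -1.552)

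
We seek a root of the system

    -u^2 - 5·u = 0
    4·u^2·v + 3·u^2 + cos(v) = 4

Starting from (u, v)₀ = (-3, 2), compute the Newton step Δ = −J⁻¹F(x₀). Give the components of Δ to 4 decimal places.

At (-3, 2): F = (6.0000, 94.583853).
Jacobian J = [[-2·u - 5, 0], [8·u·v + 6·u, 4·u^2 - sin(v)]].
At the point, J = [[1.0000, 0.0000], [-66.0000, 35.090703]] (det J = 35.090703).
Solving J·Δ = −F gives Δ = (-6.0000, -13.9805).

(-6.0000, -13.9805)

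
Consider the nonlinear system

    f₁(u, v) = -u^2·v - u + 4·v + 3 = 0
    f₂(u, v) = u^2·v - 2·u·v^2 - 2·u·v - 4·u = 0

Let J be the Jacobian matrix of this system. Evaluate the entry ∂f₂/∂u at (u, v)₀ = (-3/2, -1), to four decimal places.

-1.0000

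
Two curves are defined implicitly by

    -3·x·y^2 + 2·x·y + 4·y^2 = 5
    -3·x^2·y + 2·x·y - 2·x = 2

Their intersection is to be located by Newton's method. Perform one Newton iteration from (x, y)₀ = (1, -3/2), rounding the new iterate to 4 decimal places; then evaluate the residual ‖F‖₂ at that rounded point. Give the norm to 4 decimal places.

29.3515

At (1, -3/2): F = (-5.7500, -2.5000).
Jacobian J = [[-3·y^2 + 2·y, -6·x·y + 2·x + 8·y], [-6·x·y + 2·y - 2, -3·x^2 + 2·x]].
At the point, J = [[-9.7500, -1.0000], [4.0000, -1.0000]] (det J = 13.7500).
Solving J·Δ = −F gives Δ = (-0.2364, -3.4455).
Then the next iterate is (x, y)₁ = (0.7636, -4.9455).
Re-evaluating at (0.7636, -4.9455): F = (29.250795, -2.429028), so ‖F‖₂ = 29.3515.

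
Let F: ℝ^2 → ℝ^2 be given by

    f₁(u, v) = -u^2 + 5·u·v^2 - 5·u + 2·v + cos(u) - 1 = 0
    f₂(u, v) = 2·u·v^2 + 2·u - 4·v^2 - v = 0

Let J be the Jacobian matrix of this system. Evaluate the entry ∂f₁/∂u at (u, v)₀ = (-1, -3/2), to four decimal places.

9.0915

∂f₁/∂u = -2·u + 5·v^2 - sin(u) - 5.
At (-1, -3/2) this is 9.0915.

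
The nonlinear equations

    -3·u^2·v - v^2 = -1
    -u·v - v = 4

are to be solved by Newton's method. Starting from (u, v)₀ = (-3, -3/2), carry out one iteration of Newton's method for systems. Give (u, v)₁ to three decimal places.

(-7.972, 5.729)

At (-3, -3/2): F = (39.250, -7.000).
Jacobian J = [[-6·u·v, -3·u^2 - 2·v], [-v, -u - 1]].
At the point, J = [[-27.000, -24.000], [1.500, 2.000]] (det J = -18.000).
Solving J·Δ = −F gives Δ = (-4.972, 7.229).
Then the next iterate is (u, v)₁ = (-7.972, 5.729).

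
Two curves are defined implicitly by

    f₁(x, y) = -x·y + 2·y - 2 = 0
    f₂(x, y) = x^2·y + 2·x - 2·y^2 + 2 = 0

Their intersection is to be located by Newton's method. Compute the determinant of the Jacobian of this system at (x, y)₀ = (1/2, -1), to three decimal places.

J = [[-y, -x + 2], [2·x·y + 2, x^2 - 4·y]].
At the point, J = [[1.000, 1.500], [1.000, 4.250]].
det J = 2.750.

2.750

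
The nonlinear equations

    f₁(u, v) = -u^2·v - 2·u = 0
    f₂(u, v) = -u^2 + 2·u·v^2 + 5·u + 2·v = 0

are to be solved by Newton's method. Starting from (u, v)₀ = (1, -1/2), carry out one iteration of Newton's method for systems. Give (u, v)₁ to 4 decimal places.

(0.0000, -1.0000)

At (1, -1/2): F = (-1.5000, 3.5000).
Jacobian J = [[-2·u·v - 2, -u^2], [-2·u + 2·v^2 + 5, 4·u·v + 2]].
At the point, J = [[-1.0000, -1.0000], [3.5000, 0.0000]] (det J = 3.5000).
Solving J·Δ = −F gives Δ = (-1.0000, -0.5000).
Then the next iterate is (u, v)₁ = (0.0000, -1.0000).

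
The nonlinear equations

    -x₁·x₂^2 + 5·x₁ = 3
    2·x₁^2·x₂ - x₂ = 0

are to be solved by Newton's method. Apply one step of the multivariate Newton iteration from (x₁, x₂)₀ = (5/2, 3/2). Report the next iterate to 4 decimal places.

(1.2931, 1.5742)

At (5/2, 3/2): F = (3.8750, 17.2500).
Jacobian J = [[-x₂^2 + 5, -2·x₁·x₂], [4·x₁·x₂, 2·x₁^2 - 1]].
At the point, J = [[2.7500, -7.5000], [15.0000, 11.5000]] (det J = 144.1250).
Solving J·Δ = −F gives Δ = (-1.2069, 0.0742).
Then the next iterate is (x₁, x₂)₁ = (1.2931, 1.5742).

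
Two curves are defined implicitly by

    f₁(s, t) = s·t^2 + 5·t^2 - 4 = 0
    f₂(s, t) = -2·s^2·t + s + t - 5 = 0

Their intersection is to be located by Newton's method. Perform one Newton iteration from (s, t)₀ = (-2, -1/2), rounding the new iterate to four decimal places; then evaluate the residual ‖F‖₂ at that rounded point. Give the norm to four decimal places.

7.2939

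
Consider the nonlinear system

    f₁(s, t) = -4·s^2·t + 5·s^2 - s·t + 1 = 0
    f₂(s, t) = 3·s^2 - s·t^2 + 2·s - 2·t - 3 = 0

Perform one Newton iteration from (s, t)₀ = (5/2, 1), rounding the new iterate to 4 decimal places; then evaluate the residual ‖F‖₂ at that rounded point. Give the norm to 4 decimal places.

At (5/2, 1): F = (4.7500, 16.2500).
Jacobian J = [[-8·s·t + 10·s - t, -4·s^2 - s], [6·s - t^2 + 2, -2·s·t - 2]].
At the point, J = [[4.0000, -27.5000], [16.0000, -7.0000]] (det J = 412.0000).
Solving J·Δ = −F gives Δ = (-1.0039, 0.0267).
Then the next iterate is (s, t)₁ = (1.4961, 1.0267).
Re-evaluating at (1.4961, 1.0267): F = (1.463217, 3.076687), so ‖F‖₂ = 3.4069.

3.4069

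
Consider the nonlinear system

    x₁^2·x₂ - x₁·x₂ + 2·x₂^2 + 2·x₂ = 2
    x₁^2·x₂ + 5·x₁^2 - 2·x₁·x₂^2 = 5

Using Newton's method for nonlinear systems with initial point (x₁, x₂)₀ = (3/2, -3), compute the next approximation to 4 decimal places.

At (3/2, -3): F = (7.7500, -27.5000).
Jacobian J = [[2·x₁·x₂ - x₂, x₁^2 - x₁ + 4·x₂ + 2], [2·x₁·x₂ + 10·x₁ - 2·x₂^2, x₁^2 - 4·x₁·x₂]].
At the point, J = [[-6.0000, -9.2500], [-12.0000, 20.2500]] (det J = -232.5000).
Solving J·Δ = −F gives Δ = (-0.4191, 1.1097).
Then the next iterate is (x₁, x₂)₁ = (1.0809, -1.8903).

(1.0809, -1.8903)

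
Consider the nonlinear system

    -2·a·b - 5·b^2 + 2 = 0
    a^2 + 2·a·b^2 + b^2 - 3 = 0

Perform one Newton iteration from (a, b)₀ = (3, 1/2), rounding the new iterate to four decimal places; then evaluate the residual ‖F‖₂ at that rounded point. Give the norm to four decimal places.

1.4739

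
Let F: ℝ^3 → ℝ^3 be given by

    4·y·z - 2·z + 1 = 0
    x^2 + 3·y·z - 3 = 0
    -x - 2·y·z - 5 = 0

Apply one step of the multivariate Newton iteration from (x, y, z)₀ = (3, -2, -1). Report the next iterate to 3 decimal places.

At (3, -2, -1): F = (11.000, 12.000, -12.000).
Jacobian J = [[0, 4·z, 4·y - 2], [2·x, 3·z, 3·y], [-1, -2·z, -2·y]].
At the point, J = [[0.000, -4.000, -10.000], [6.000, -3.000, -6.000], [-1.000, 2.000, 4.000]] (det J = -18.000).
Solving J·Δ = −F gives Δ = (1.333, 22.333, -7.833).
Then the next iterate is (x, y, z)₁ = (4.333, 20.333, -8.833).

(4.333, 20.333, -8.833)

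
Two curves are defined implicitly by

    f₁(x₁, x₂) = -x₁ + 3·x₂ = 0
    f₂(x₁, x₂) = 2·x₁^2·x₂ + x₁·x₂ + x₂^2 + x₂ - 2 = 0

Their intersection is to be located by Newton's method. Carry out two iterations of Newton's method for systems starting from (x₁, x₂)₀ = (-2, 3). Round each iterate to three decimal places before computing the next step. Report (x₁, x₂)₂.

(-2.052, -0.684)

At (-2, 3): F = (11.000, 28.000).
Jacobian J = [[-1, 3], [4·x₁·x₂ + x₂, 2·x₁^2 + x₁ + 2·x₂ + 1]].
At the point, J = [[-1.000, 3.000], [-21.000, 13.000]] (det J = 50.000).
Solving J·Δ = −F gives Δ = (-1.180, -4.060).
Then the next iterate is (x₁, x₂)₁ = (-3.180, -1.060).
Round to (-3.180, -1.060) and repeat: F = (0.000, -20.00389), J = [[-1.000, 3.000], [12.42320, 15.92480]].
Δ = (1.128, 0.376), so (x₁, x₂)₂ = (-2.052, -0.684).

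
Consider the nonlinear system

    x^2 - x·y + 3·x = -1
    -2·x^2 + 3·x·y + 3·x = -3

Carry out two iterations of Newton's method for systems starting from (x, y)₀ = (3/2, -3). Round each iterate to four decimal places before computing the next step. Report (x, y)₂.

At (3/2, -3): F = (12.2500, -10.5000).
Jacobian J = [[2·x - y + 3, -x], [-4·x + 3·y + 3, 3·x]].
At the point, J = [[9.0000, -1.5000], [-12.0000, 4.5000]] (det J = 22.5000).
Solving J·Δ = −F gives Δ = (-1.7500, -2.3333).
Then the next iterate is (x, y)₁ = (-0.2500, -5.3333).
Round to (-0.2500, -5.3333) and repeat: F = (-1.020825, 6.124975), J = [[7.8333, 0.2500], [-11.9999, -0.7500]].
Δ = (-0.2663, 12.4275), so (x, y)₂ = (-0.5163, 7.0942).

(-0.5163, 7.0942)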